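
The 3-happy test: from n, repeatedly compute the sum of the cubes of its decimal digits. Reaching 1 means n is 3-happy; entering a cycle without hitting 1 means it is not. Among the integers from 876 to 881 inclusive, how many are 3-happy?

1

876: 876 → 1071 → 345 → 216 → 225 → 141 → 66 → 432 → 99 → 1458 → 702 → 351 → 153 → 153  (repeats 153)
877: 877 → 1198 → 1243 → 100 → 1  (reaches 1)
878: 878 → 1367 → 587 → 980 → 1241 → 74 → 407 → 407  (repeats 407)
879: 879 → 1584 → 702 → 351 → 153 → 153  (repeats 153)
880: 880 → 1024 → 73 → 370 → 370  (repeats 370)
881: 881 → 1025 → 134 → 92 → 737 → 713 → 371 → 371  (repeats 371)
3-happy: 877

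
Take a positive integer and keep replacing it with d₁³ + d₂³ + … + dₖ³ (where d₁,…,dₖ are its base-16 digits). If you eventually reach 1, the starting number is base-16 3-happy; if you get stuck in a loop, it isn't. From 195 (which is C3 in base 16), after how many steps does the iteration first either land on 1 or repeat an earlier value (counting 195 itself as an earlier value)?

3

195 = (12,3)_16 → 12³ + 3³ = 1728 + 27 = 1755
1755 = (6,13,11)_16 → 6³ + 13³ + 11³ = 216 + 2197 + 1331 = 3744
3744 = (14,10,0)_16 → 14³ + 10³ + 0³ = 2744 + 1000 + 0 = 3744  — 3744 repeats.
That took 3 steps.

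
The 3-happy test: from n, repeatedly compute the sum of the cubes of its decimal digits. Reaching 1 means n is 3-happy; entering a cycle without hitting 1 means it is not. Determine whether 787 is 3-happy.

3-happy

787 → 7³ + 8³ + 7³ = 343 + 512 + 343 = 1198
1198 → 1³ + 1³ + 9³ + 8³ = 1 + 1 + 729 + 512 = 1243
1243 → 1³ + 2³ + 4³ + 3³ = 1 + 8 + 64 + 27 = 100
100 → 1³ + 0³ + 0³ = 1 + 0 + 0 = 1  — reached 1.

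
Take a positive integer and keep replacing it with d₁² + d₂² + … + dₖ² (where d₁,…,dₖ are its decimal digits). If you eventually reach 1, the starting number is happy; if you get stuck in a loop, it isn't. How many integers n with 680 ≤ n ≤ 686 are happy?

680: 680 → 100 → 1  (reaches 1)
681: 681 → 101 → 2 → 4 → 16 → 37 → 58 → 89 → 145 → 42 → 20 → 4  (repeats 4)
682: 682 → 104 → 17 → 50 → 25 → 29 → 85 → 89 → 145 → 42 → 20 → 4 → 16 → 37 → 58 → 89  (repeats 89)
683: 683 → 109 → 82 → 68 → 100 → 1  (reaches 1)
684: 684 → 116 → 38 → 73 → 58 → 89 → 145 → 42 → 20 → 4 → 16 → 37 → 58  (repeats 58)
685: 685 → 125 → 30 → 9 → 81 → 65 → 61 → 37 → 58 → 89 → 145 → 42 → 20 → 4 → 16 → 37  (repeats 37)
686: 686 → 136 → 46 → 52 → 29 → 85 → 89 → 145 → 42 → 20 → 4 → 16 → 37 → 58 → 89  (repeats 89)
happy: 680, 683

2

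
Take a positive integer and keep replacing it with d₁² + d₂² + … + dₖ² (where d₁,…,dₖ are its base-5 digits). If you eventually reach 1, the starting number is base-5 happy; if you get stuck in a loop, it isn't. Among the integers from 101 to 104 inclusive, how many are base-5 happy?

101: 101 → 17 → 13 → 13  (repeats 13)
102: 102 → 20 → 16 → 10 → 4 → 16  (repeats 16)
103: 103 → 25 → 1  (reaches 1)
104: 104 → 32 → 6 → 2 → 4 → 16 → 10 → 4  (repeats 4)
base-5 happy: 103

1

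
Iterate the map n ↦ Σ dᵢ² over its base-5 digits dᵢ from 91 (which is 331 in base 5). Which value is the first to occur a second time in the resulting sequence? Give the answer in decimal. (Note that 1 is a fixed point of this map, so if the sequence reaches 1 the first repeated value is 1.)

91 = (3,3,1)_5 → 3² + 3² + 1² = 9 + 9 + 1 = 19
19 = (3,4)_5 → 3² + 4² = 9 + 16 = 25
25 = (1,0,0)_5 → 1² + 0² + 0² = 1 + 0 + 0 = 1  — reached the fixed point 1.
1 → 1, so 1 is the first repeated value.

1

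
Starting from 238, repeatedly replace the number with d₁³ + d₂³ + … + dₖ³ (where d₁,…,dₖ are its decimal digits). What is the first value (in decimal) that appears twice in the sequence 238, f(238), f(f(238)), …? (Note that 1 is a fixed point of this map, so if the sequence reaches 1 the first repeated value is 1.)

160

238 → 2³ + 3³ + 8³ = 8 + 27 + 512 = 547
547 → 5³ + 4³ + 7³ = 125 + 64 + 343 = 532
532 → 5³ + 3³ + 2³ = 125 + 27 + 8 = 160
160 → 1³ + 6³ + 0³ = 1 + 216 + 0 = 217
217 → 2³ + 1³ + 7³ = 8 + 1 + 343 = 352
352 → 3³ + 5³ + 2³ = 27 + 125 + 8 = 160  — 160 already appeared earlier.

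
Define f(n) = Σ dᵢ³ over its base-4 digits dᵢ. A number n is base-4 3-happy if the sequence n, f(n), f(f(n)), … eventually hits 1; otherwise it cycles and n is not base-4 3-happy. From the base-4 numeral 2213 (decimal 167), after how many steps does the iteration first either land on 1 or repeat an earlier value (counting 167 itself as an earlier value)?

167 = (2,2,1,3)_4 → 2³ + 2³ + 1³ + 3³ = 44
44 = (2,3,0)_4 → 2³ + 3³ + 0³ = 35
35 = (2,0,3)_4 → 2³ + 0³ + 3³ = 35  — 35 repeats.
That took 3 steps.

3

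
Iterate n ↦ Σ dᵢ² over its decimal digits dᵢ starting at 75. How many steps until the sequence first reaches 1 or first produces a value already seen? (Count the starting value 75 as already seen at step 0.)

12

75 → 7² + 5² = 49 + 25 = 74
74 → 7² + 4² = 49 + 16 = 65
65 → 6² + 5² = 36 + 25 = 61
61 → 6² + 1² = 36 + 1 = 37
37 → 3² + 7² = 9 + 49 = 58
58 → 5² + 8² = 25 + 64 = 89
89 → 8² + 9² = 64 + 81 = 145
145 → 1² + 4² + 5² = 1 + 16 + 25 = 42
42 → 4² + 2² = 16 + 4 = 20
20 → 2² + 0² = 4 + 0 = 4
4 → 4² = 16
16 → 1² + 6² = 1 + 36 = 37  — 37 repeats.
That took 12 steps.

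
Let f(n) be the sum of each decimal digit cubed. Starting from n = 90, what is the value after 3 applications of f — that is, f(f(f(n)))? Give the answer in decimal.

513

90 → 9³ + 0³ = 729
729 → 7³ + 2³ + 9³ = 1080
1080 → 1³ + 0³ + 8³ + 0³ = 513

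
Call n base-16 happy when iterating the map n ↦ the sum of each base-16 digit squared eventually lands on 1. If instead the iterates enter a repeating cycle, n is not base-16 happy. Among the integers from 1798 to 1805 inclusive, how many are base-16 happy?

1798: 1798 → 85 → 50 → 13 → 169 → 181 → 146 → 85  — not base-16 happy
1799: 1799 → 98 → 40 → 68 → 32 → 4 → 16 → 1  — base-16 happy
1800: 1800 → 113 → 50 → 13 → 169 → 181 → 146 → 85 → 50  — not base-16 happy
1801: 1801 → 130 → 68 → 32 → 4 → 16 → 1  — base-16 happy
1802: 1802 → 149 → 106 → 136 → 128 → 64 → 16 → 1  — base-16 happy
1803: 1803 → 170 → 200 → 208 → 169 → 181 → 146 → 85 → 50 → 13 → 169  — not base-16 happy
1804: 1804 → 193 → 145 → 82 → 29 → 170 → 200 → 208 → 169 → 181 → 146 → 85 → 50 → 13 → 169  — not base-16 happy
1805: 1805 → 218 → 269 → 170 → 200 → 208 → 169 → 181 → 146 → 85 → 50 → 13 → 169  — not base-16 happy
base-16 happy: 1799, 1801, 1802

3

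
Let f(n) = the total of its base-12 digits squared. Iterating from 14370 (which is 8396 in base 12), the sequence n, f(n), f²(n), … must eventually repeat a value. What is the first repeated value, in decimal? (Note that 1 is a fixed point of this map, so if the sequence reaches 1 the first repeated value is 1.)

50

14370 = (8,3,9,6)_12 → 8² + 3² + 9² + 6² = 190
190 = (1,3,10)_12 → 1² + 3² + 10² = 110
110 = (9,2)_12 → 9² + 2² = 85
85 = (7,1)_12 → 7² + 1² = 50
50 = (4,2)_12 → 4² + 2² = 20
20 = (1,8)_12 → 1² + 8² = 65
65 = (5,5)_12 → 5² + 5² = 50  — 50 already appeared earlier.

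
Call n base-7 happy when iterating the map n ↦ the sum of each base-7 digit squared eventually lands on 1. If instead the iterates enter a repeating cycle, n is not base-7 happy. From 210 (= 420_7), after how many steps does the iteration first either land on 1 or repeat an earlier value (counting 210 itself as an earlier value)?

8

210 = (4,2,0)_7 → 4² + 2² + 0² = 20
20 = (2,6)_7 → 2² + 6² = 40
40 = (5,5)_7 → 5² + 5² = 50
50 = (1,0,1)_7 → 1² + 0² + 1² = 2
2 = (2)_7 → 2² = 4
4 = (4)_7 → 4² = 16
16 = (2,2)_7 → 2² + 2² = 8
8 = (1,1)_7 → 1² + 1² = 2  — 2 repeats.
That took 8 steps.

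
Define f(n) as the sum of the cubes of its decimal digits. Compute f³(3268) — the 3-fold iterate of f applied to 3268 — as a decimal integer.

3268 → 3³ + 2³ + 6³ + 8³ = 27 + 8 + 216 + 512 = 763
763 → 7³ + 6³ + 3³ = 343 + 216 + 27 = 586
586 → 5³ + 8³ + 6³ = 125 + 512 + 216 = 853

853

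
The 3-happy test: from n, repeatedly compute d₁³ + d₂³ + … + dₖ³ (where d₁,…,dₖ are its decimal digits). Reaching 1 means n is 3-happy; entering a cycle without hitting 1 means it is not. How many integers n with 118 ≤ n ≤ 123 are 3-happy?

118: 118 → 514 → 190 → 730 → 370 → 370  (repeats 370)
119: 119 → 731 → 371 → 371  (repeats 371)
120: 120 → 9 → 729 → 1080 → 513 → 153 → 153  (repeats 153)
121: 121 → 10 → 1  (reaches 1)
122: 122 → 17 → 344 → 155 → 251 → 134 → 92 → 737 → 713 → 371 → 371  (repeats 371)
123: 123 → 36 → 243 → 99 → 1458 → 702 → 351 → 153 → 153  (repeats 153)
3-happy: 121

1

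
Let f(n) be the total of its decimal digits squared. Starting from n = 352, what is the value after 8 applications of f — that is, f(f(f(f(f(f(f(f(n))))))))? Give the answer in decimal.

352 → 38
38 → 73
73 → 58
58 → 89
89 → 145
145 → 42
42 → 20
20 → 4

4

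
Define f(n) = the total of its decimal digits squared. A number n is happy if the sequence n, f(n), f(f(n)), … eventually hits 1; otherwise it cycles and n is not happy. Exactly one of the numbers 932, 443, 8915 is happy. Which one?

932: 932 → 94 → 97 → 130 → 10 → 1  — reaches 1 (happy)
443: 443 → 41 → 17 → 50 → 25 → 29 → 85 → 89 → 145 → 42 → 20 → 4 → 16 → 37 → 58 → 89  — repeats 89 (not happy)
8915: 8915 → 171 → 51 → 26 → 40 → 16 → 37 → 58 → 89 → 145 → 42 → 20 → 4 → 16  — repeats 16 (not happy)

932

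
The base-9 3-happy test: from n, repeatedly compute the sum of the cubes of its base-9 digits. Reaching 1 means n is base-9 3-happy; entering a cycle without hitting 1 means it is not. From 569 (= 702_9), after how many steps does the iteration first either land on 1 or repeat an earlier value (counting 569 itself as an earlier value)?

5

569 = (7,0,2)_9 → 351
351 = (4,3,0)_9 → 91
91 = (1,1,1)_9 → 3
3 = (3)_9 → 27
27 = (3,0)_9 → 27  — 27 repeats.
That took 5 steps.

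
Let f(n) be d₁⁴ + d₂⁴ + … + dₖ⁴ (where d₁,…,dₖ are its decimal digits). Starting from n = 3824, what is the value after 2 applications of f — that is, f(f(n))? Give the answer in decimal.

7329

3824 → 3⁴ + 8⁴ + 2⁴ + 4⁴ = 4449
4449 → 4⁴ + 4⁴ + 4⁴ + 9⁴ = 7329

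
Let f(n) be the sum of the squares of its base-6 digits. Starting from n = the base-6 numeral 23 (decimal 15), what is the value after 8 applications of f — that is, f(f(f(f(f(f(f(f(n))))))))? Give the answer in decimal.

20

15 = (2,3)_6 → 13
13 = (2,1)_6 → 5
5 = (5)_6 → 25
25 = (4,1)_6 → 17
17 = (2,5)_6 → 29
29 = (4,5)_6 → 41
41 = (1,0,5)_6 → 26
26 = (4,2)_6 → 20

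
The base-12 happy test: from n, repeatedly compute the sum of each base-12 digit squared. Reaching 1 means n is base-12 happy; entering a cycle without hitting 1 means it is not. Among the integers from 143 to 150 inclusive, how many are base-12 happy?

1

143: 143 → 242 → 69 → 106 → 164 → 66 → 61 → 26 → 8 → 64 → 41 → 34 → 104 → 128 → 164  — not base-12 happy
144: 144 → 1  — base-12 happy
145: 145 → 2 → 4 → 16 → 17 → 26 → 8 → 64 → 41 → 34 → 104 → 128 → 164 → 66 → 61 → 26  — not base-12 happy
146: 146 → 5 → 25 → 5  — not base-12 happy
147: 147 → 10 → 100 → 80 → 100  — not base-12 happy
148: 148 → 17 → 26 → 8 → 64 → 41 → 34 → 104 → 128 → 164 → 66 → 61 → 26  — not base-12 happy
149: 149 → 26 → 8 → 64 → 41 → 34 → 104 → 128 → 164 → 66 → 61 → 26  — not base-12 happy
150: 150 → 37 → 10 → 100 → 80 → 100  — not base-12 happy
base-12 happy: 144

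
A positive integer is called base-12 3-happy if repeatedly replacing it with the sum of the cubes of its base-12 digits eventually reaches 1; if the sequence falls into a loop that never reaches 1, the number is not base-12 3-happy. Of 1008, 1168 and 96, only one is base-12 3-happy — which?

1168

1008: 1008 → 343 → 415 → 1351 → 1136 → 1855 → 1344 → 793 → 342 → 288 → 8 → 512 → 755 → 1464 → 1008  — repeats 1008 (not base-12 3-happy)
1168: 1168 → 577 → 65 → 250 → 1513 → 1217 → 762 → 368 → 736 → 190 → 1028 → 856 → 1520 → 1728 → 1  — reaches 1 (base-12 3-happy)
96: 96 → 512 → 755 → 1464 → 1008 → 343 → 415 → 1351 → 1136 → 1855 → 1344 → 793 → 342 → 288 → 8 → 512  — repeats 512 (not base-12 3-happy)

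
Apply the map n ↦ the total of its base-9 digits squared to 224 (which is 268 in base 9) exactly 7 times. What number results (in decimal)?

224 = (2,6,8)_9 → 2² + 6² + 8² = 104
104 = (1,2,5)_9 → 1² + 2² + 5² = 30
30 = (3,3)_9 → 3² + 3² = 18
18 = (2,0)_9 → 2² + 0² = 4
4 = (4)_9 → 4² = 16
16 = (1,7)_9 → 1² + 7² = 50
50 = (5,5)_9 → 5² + 5² = 50

50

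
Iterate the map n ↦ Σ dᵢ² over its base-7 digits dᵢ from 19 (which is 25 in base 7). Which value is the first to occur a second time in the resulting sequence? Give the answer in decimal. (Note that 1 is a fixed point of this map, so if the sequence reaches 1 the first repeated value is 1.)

19 = (2,5)_7 → 29
29 = (4,1)_7 → 17
17 = (2,3)_7 → 13
13 = (1,6)_7 → 37
37 = (5,2)_7 → 29  — 29 already appeared earlier.

29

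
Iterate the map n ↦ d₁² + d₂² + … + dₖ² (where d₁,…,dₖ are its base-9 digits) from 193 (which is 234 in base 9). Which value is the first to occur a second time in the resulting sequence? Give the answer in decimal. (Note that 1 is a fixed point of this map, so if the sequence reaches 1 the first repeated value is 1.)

65

193 = (2,3,4)_9 → 2² + 3² + 4² = 4 + 9 + 16 = 29
29 = (3,2)_9 → 3² + 2² = 9 + 4 = 13
13 = (1,4)_9 → 1² + 4² = 1 + 16 = 17
17 = (1,8)_9 → 1² + 8² = 1 + 64 = 65
65 = (7,2)_9 → 7² + 2² = 49 + 4 = 53
53 = (5,8)_9 → 5² + 8² = 25 + 64 = 89
89 = (1,0,8)_9 → 1² + 0² + 8² = 1 + 0 + 64 = 65  — 65 already appeared earlier.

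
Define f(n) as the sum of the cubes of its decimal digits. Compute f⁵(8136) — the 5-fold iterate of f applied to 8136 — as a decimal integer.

513

8136 → 756
756 → 684
684 → 792
792 → 1080
1080 → 513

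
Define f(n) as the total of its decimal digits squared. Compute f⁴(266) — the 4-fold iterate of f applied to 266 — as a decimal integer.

145

266 → 2² + 6² + 6² = 4 + 36 + 36 = 76
76 → 7² + 6² = 49 + 36 = 85
85 → 8² + 5² = 64 + 25 = 89
89 → 8² + 9² = 64 + 81 = 145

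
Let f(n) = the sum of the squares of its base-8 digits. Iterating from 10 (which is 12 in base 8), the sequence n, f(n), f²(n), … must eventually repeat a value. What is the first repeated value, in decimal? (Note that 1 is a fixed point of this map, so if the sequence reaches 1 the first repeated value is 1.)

10

10 = (1,2)_8 → 1² + 2² = 5
5 = (5)_8 → 5² = 25
25 = (3,1)_8 → 3² + 1² = 10  — 10 already appeared earlier.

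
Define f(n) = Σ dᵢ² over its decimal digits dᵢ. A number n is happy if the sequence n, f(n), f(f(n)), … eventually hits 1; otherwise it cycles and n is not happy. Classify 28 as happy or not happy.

28 → 2² + 8² = 68
68 → 6² + 8² = 100
100 → 1² + 0² + 0² = 1  — reached 1.

happy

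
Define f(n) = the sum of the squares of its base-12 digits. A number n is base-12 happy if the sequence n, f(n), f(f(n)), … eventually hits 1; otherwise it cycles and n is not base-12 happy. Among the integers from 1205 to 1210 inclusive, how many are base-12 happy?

1205: 1205 → 105 → 145 → 2 → 4 → 16 → 17 → 26 → 8 → 64 → 41 → 34 → 104 → 128 → 164 → 66 → 61 → 26  (repeats 26)
1206: 1206 → 116 → 145 → 2 → 4 → 16 → 17 → 26 → 8 → 64 → 41 → 34 → 104 → 128 → 164 → 66 → 61 → 26  (repeats 26)
1207: 1207 → 129 → 181 → 11 → 121 → 101 → 89 → 74 → 40 → 25 → 5 → 25  (repeats 25)
1208: 1208 → 144 → 1  (reaches 1)
1209: 1209 → 161 → 27 → 13 → 2 → 4 → 16 → 17 → 26 → 8 → 64 → 41 → 34 → 104 → 128 → 164 → 66 → 61 → 26  (repeats 26)
1210: 1210 → 180 → 10 → 100 → 80 → 100  (repeats 100)
base-12 happy: 1208

1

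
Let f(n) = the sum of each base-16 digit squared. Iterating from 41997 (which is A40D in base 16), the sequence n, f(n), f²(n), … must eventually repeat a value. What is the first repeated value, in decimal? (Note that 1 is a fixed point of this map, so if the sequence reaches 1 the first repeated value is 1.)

169

41997 = (10,4,0,13)_16 → 10² + 4² + 0² + 13² = 100 + 16 + 0 + 169 = 285
285 = (1,1,13)_16 → 1² + 1² + 13² = 1 + 1 + 169 = 171
171 = (10,11)_16 → 10² + 11² = 100 + 121 = 221
221 = (13,13)_16 → 13² + 13² = 169 + 169 = 338
338 = (1,5,2)_16 → 1² + 5² + 2² = 1 + 25 + 4 = 30
30 = (1,14)_16 → 1² + 14² = 1 + 196 = 197
197 = (12,5)_16 → 12² + 5² = 144 + 25 = 169
169 = (10,9)_16 → 10² + 9² = 100 + 81 = 181
181 = (11,5)_16 → 11² + 5² = 121 + 25 = 146
146 = (9,2)_16 → 9² + 2² = 81 + 4 = 85
85 = (5,5)_16 → 5² + 5² = 25 + 25 = 50
50 = (3,2)_16 → 3² + 2² = 9 + 4 = 13
13 = (13)_16 → 13² = 169  — 169 already appeared earlier.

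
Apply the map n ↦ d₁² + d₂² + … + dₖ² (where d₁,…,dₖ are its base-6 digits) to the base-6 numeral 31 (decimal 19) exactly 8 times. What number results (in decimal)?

5

19 = (3,1)_6 → 3² + 1² = 10
10 = (1,4)_6 → 1² + 4² = 17
17 = (2,5)_6 → 2² + 5² = 29
29 = (4,5)_6 → 4² + 5² = 41
41 = (1,0,5)_6 → 1² + 0² + 5² = 26
26 = (4,2)_6 → 4² + 2² = 20
20 = (3,2)_6 → 3² + 2² = 13
13 = (2,1)_6 → 2² + 1² = 5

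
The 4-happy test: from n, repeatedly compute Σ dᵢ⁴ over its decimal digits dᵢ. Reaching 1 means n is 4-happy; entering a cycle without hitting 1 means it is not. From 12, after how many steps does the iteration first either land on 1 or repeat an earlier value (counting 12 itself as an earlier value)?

12 → 17
17 → 2402
2402 → 288
288 → 8208
8208 → 8208  — 8208 repeats.
That took 5 steps.

5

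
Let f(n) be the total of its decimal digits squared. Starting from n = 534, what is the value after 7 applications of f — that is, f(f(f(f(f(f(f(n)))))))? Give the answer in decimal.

534 → 5² + 3² + 4² = 25 + 9 + 16 = 50
50 → 5² + 0² = 25 + 0 = 25
25 → 2² + 5² = 4 + 25 = 29
29 → 2² + 9² = 4 + 81 = 85
85 → 8² + 5² = 64 + 25 = 89
89 → 8² + 9² = 64 + 81 = 145
145 → 1² + 4² + 5² = 1 + 16 + 25 = 42

42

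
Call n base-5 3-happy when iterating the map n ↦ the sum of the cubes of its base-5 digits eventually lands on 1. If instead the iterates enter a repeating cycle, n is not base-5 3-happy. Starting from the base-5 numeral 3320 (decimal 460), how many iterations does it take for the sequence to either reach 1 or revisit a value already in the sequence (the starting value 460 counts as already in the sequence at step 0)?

460 = (3,3,2,0)_5 → 3³ + 3³ + 2³ + 0³ = 27 + 27 + 8 + 0 = 62
62 = (2,2,2)_5 → 2³ + 2³ + 2³ = 8 + 8 + 8 = 24
24 = (4,4)_5 → 4³ + 4³ = 64 + 64 = 128
128 = (1,0,0,3)_5 → 1³ + 0³ + 0³ + 3³ = 1 + 0 + 0 + 27 = 28
28 = (1,0,3)_5 → 1³ + 0³ + 3³ = 1 + 0 + 27 = 28  — 28 repeats.
That took 5 steps.

5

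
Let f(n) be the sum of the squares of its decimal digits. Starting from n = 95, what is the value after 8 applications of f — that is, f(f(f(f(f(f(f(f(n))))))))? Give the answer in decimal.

4

95 → 9² + 5² = 81 + 25 = 106
106 → 1² + 0² + 6² = 1 + 0 + 36 = 37
37 → 3² + 7² = 9 + 49 = 58
58 → 5² + 8² = 25 + 64 = 89
89 → 8² + 9² = 64 + 81 = 145
145 → 1² + 4² + 5² = 1 + 16 + 25 = 42
42 → 4² + 2² = 16 + 4 = 20
20 → 2² + 0² = 4 + 0 = 4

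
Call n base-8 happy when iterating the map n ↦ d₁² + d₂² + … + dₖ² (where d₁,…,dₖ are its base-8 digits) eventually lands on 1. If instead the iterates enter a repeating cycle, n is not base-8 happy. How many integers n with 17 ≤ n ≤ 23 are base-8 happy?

1

17: 17 → 5 → 25 → 10 → 5  — not base-8 happy
18: 18 → 8 → 1  — base-8 happy
19: 19 → 13 → 26 → 13  — not base-8 happy
20: 20 → 20  — not base-8 happy
21: 21 → 29 → 34 → 20 → 20  — not base-8 happy
22: 22 → 40 → 25 → 10 → 5 → 25  — not base-8 happy
23: 23 → 53 → 61 → 74 → 6 → 36 → 32 → 16 → 4 → 16  — not base-8 happy
base-8 happy: 18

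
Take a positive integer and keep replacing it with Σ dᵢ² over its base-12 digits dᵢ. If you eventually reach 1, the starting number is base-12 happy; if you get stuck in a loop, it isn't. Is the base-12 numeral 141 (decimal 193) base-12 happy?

not base-12 happy

193 = (1,4,1)_12 → 1² + 4² + 1² = 1 + 16 + 1 = 18
18 = (1,6)_12 → 1² + 6² = 1 + 36 = 37
37 = (3,1)_12 → 3² + 1² = 9 + 1 = 10
10 = (10)_12 → 10² = 100
100 = (8,4)_12 → 8² + 4² = 64 + 16 = 80
80 = (6,8)_12 → 6² + 8² = 36 + 64 = 100  — 100 already seen; the sequence cycles without reaching 1.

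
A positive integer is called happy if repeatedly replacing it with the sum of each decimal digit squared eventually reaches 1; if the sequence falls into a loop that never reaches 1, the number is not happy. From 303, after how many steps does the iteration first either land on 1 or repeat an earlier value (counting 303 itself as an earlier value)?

12

303 → 3² + 0² + 3² = 18
18 → 1² + 8² = 65
65 → 6² + 5² = 61
61 → 6² + 1² = 37
37 → 3² + 7² = 58
58 → 5² + 8² = 89
89 → 8² + 9² = 145
145 → 1² + 4² + 5² = 42
42 → 4² + 2² = 20
20 → 2² + 0² = 4
4 → 4² = 16
16 → 1² + 6² = 37  — 37 repeats.
That took 12 steps.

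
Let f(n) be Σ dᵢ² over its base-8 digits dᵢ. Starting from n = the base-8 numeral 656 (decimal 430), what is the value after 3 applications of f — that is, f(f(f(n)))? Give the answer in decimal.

430 = (6,5,6)_8 → 6² + 5² + 6² = 36 + 25 + 36 = 97
97 = (1,4,1)_8 → 1² + 4² + 1² = 1 + 16 + 1 = 18
18 = (2,2)_8 → 2² + 2² = 4 + 4 = 8

8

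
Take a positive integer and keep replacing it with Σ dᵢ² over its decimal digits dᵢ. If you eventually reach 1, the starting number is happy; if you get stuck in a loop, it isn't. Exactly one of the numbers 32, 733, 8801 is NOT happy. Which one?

733

32: 32 → 13 → 10 → 1  — reaches 1 (happy)
733: 733 → 67 → 85 → 89 → 145 → 42 → 20 → 4 → 16 → 37 → 58 → 89  — repeats 89 (not happy)
8801: 8801 → 129 → 86 → 100 → 1  — reaches 1 (happy)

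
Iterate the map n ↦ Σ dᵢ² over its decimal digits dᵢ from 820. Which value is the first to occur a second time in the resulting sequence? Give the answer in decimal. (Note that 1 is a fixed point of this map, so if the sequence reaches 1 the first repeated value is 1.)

820 → 8² + 2² + 0² = 68
68 → 6² + 8² = 100
100 → 1² + 0² + 0² = 1  — reached the fixed point 1.
1 → 1, so 1 is the first repeated value.

1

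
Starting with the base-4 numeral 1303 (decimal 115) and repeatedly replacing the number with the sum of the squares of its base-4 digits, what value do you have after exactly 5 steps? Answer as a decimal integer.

1

115 = (1,3,0,3)_4 → 1² + 3² + 0² + 3² = 19
19 = (1,0,3)_4 → 1² + 0² + 3² = 10
10 = (2,2)_4 → 2² + 2² = 8
8 = (2,0)_4 → 2² + 0² = 4
4 = (1,0)_4 → 1² + 0² = 1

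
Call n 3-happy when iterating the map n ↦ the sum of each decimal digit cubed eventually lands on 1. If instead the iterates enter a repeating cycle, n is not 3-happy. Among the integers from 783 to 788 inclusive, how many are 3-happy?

1

783: 783 → 882 → 1032 → 36 → 243 → 99 → 1458 → 702 → 351 → 153 → 153  — not 3-happy
784: 784 → 919 → 1459 → 919  — not 3-happy
785: 785 → 980 → 1241 → 74 → 407 → 407  — not 3-happy
786: 786 → 1071 → 345 → 216 → 225 → 141 → 66 → 432 → 99 → 1458 → 702 → 351 → 153 → 153  — not 3-happy
787: 787 → 1198 → 1243 → 100 → 1  — 3-happy
788: 788 → 1367 → 587 → 980 → 1241 → 74 → 407 → 407  — not 3-happy
3-happy: 787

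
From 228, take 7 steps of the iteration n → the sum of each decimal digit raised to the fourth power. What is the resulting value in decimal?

228 → 2⁴ + 2⁴ + 8⁴ = 16 + 16 + 4096 = 4128
4128 → 4⁴ + 1⁴ + 2⁴ + 8⁴ = 256 + 1 + 16 + 4096 = 4369
4369 → 4⁴ + 3⁴ + 6⁴ + 9⁴ = 256 + 81 + 1296 + 6561 = 8194
8194 → 8⁴ + 1⁴ + 9⁴ + 4⁴ = 4096 + 1 + 6561 + 256 = 10914
10914 → 1⁴ + 0⁴ + 9⁴ + 1⁴ + 4⁴ = 1 + 0 + 6561 + 1 + 256 = 6819
6819 → 6⁴ + 8⁴ + 1⁴ + 9⁴ = 1296 + 4096 + 1 + 6561 = 11954
11954 → 1⁴ + 1⁴ + 9⁴ + 5⁴ + 4⁴ = 1 + 1 + 6561 + 625 + 256 = 7444

7444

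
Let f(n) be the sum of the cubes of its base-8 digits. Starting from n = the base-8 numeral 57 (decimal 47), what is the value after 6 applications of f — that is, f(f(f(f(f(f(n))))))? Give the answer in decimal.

91

47 = (5,7)_8 → 5³ + 7³ = 468
468 = (7,2,4)_8 → 7³ + 2³ + 4³ = 415
415 = (6,3,7)_8 → 6³ + 3³ + 7³ = 586
586 = (1,1,1,2)_8 → 1³ + 1³ + 1³ + 2³ = 11
11 = (1,3)_8 → 1³ + 3³ = 28
28 = (3,4)_8 → 3³ + 4³ = 91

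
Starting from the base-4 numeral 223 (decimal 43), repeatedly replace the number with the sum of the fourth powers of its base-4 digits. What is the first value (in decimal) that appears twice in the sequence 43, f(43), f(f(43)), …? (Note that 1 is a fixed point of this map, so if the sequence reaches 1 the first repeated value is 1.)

83

43 = (2,2,3)_4 → 113
113 = (1,3,0,1)_4 → 83
83 = (1,1,0,3)_4 → 83  — 83 already appeared earlier.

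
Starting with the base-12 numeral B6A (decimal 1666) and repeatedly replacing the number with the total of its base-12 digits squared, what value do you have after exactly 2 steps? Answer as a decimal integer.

107

1666 = (11,6,10)_12 → 257
257 = (1,9,5)_12 → 107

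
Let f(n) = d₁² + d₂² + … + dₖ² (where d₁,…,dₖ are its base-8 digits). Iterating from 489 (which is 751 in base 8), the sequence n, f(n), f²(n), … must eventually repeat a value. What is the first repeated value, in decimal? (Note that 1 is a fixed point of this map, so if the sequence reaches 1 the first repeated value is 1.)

10

489 = (7,5,1)_8 → 7² + 5² + 1² = 75
75 = (1,1,3)_8 → 1² + 1² + 3² = 11
11 = (1,3)_8 → 1² + 3² = 10
10 = (1,2)_8 → 1² + 2² = 5
5 = (5)_8 → 5² = 25
25 = (3,1)_8 → 3² + 1² = 10  — 10 already appeared earlier.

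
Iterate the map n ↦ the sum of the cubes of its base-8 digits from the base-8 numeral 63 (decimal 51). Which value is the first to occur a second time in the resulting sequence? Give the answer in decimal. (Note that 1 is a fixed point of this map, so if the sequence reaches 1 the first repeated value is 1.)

51 = (6,3)_8 → 6³ + 3³ = 243
243 = (3,6,3)_8 → 3³ + 6³ + 3³ = 270
270 = (4,1,6)_8 → 4³ + 1³ + 6³ = 281
281 = (4,3,1)_8 → 4³ + 3³ + 1³ = 92
92 = (1,3,4)_8 → 1³ + 3³ + 4³ = 92  — 92 already appeared earlier.

92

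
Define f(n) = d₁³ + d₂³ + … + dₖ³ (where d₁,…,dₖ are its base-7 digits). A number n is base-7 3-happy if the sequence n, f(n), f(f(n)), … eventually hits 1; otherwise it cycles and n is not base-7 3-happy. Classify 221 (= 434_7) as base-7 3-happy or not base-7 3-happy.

221 = (4,3,4)_7 → 4³ + 3³ + 4³ = 64 + 27 + 64 = 155
155 = (3,1,1)_7 → 3³ + 1³ + 1³ = 27 + 1 + 1 = 29
29 = (4,1)_7 → 4³ + 1³ = 64 + 1 = 65
65 = (1,2,2)_7 → 1³ + 2³ + 2³ = 1 + 8 + 8 = 17
17 = (2,3)_7 → 2³ + 3³ = 8 + 27 = 35
35 = (5,0)_7 → 5³ + 0³ = 125 + 0 = 125
125 = (2,3,6)_7 → 2³ + 3³ + 6³ = 8 + 27 + 216 = 251
251 = (5,0,6)_7 → 5³ + 0³ + 6³ = 125 + 0 + 216 = 341
341 = (6,6,5)_7 → 6³ + 6³ + 5³ = 216 + 216 + 125 = 557
557 = (1,4,2,4)_7 → 1³ + 4³ + 2³ + 4³ = 1 + 64 + 8 + 64 = 137
137 = (2,5,4)_7 → 2³ + 5³ + 4³ = 8 + 125 + 64 = 197
197 = (4,0,1)_7 → 4³ + 0³ + 1³ = 64 + 0 + 1 = 65  — 65 already seen; the sequence cycles without reaching 1.

not base-7 3-happy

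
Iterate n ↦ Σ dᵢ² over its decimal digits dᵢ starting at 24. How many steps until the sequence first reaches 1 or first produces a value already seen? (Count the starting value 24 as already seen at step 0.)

24 → 20
20 → 4
4 → 16
16 → 37
37 → 58
58 → 89
89 → 145
145 → 42
42 → 20  — 20 repeats.
That took 9 steps.

9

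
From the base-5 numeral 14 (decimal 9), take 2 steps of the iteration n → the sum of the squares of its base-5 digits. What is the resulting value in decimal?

9 = (1,4)_5 → 17
17 = (3,2)_5 → 13

13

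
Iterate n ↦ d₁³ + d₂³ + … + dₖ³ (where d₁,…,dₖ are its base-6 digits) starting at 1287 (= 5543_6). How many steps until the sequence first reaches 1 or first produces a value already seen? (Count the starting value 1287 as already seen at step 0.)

9

1287 = (5,5,4,3)_6 → 5³ + 5³ + 4³ + 3³ = 341
341 = (1,3,2,5)_6 → 1³ + 3³ + 2³ + 5³ = 161
161 = (4,2,5)_6 → 4³ + 2³ + 5³ = 197
197 = (5,2,5)_6 → 5³ + 2³ + 5³ = 258
258 = (1,1,1,0)_6 → 1³ + 1³ + 1³ + 0³ = 3
3 = (3)_6 → 3³ = 27
27 = (4,3)_6 → 4³ + 3³ = 91
91 = (2,3,1)_6 → 2³ + 3³ + 1³ = 36
36 = (1,0,0)_6 → 1³ + 0³ + 0³ = 1  — reached 1.
That took 9 steps.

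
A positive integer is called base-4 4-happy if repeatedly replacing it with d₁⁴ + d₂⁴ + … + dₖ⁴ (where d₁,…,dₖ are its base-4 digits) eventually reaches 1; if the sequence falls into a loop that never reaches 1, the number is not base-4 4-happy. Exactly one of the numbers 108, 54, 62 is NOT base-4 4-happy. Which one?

62

108: 108 → 98 → 33 → 17 → 2 → 16 → 1  — reaches 1 (base-4 4-happy)
54: 54 → 98 → 33 → 17 → 2 → 16 → 1  — reaches 1 (base-4 4-happy)
62: 62 → 178 → 113 → 83 → 83  — repeats 83 (not base-4 4-happy)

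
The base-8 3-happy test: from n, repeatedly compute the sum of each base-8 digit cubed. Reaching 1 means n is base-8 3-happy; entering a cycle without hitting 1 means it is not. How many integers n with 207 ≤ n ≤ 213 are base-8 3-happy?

207: 207 → 371 → 368 → 341 → 258 → 72 → 2 → 8 → 1  (reaches 1)
208: 208 → 35 → 91 → 55 → 559 → 469 → 476 → 434 → 440 → 559  (repeats 559)
209: 209 → 36 → 128 → 8 → 1  (reaches 1)
210: 210 → 43 → 152 → 35 → 91 → 55 → 559 → 469 → 476 → 434 → 440 → 559  (repeats 559)
211: 211 → 62 → 559 → 469 → 476 → 434 → 440 → 559  (repeats 559)
212: 212 → 99 → 92 → 92  (repeats 92)
213: 213 → 160 → 72 → 2 → 8 → 1  (reaches 1)
base-8 3-happy: 207, 209, 213

3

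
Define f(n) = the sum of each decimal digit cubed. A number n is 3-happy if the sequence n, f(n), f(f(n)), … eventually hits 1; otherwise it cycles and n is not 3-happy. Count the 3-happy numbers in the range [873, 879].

873: 873 → 882 → 1032 → 36 → 243 → 99 → 1458 → 702 → 351 → 153 → 153  — not 3-happy
874: 874 → 919 → 1459 → 919  — not 3-happy
875: 875 → 980 → 1241 → 74 → 407 → 407  — not 3-happy
876: 876 → 1071 → 345 → 216 → 225 → 141 → 66 → 432 → 99 → 1458 → 702 → 351 → 153 → 153  — not 3-happy
877: 877 → 1198 → 1243 → 100 → 1  — 3-happy
878: 878 → 1367 → 587 → 980 → 1241 → 74 → 407 → 407  — not 3-happy
879: 879 → 1584 → 702 → 351 → 153 → 153  — not 3-happy
3-happy: 877

1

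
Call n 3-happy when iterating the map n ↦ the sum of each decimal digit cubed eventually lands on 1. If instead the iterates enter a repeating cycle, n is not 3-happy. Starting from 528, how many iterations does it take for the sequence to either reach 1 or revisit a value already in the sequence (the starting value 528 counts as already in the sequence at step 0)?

8

528 → 5³ + 2³ + 8³ = 645
645 → 6³ + 4³ + 5³ = 405
405 → 4³ + 0³ + 5³ = 189
189 → 1³ + 8³ + 9³ = 1242
1242 → 1³ + 2³ + 4³ + 2³ = 81
81 → 8³ + 1³ = 513
513 → 5³ + 1³ + 3³ = 153
153 → 1³ + 5³ + 3³ = 153  — 153 repeats.
That took 8 steps.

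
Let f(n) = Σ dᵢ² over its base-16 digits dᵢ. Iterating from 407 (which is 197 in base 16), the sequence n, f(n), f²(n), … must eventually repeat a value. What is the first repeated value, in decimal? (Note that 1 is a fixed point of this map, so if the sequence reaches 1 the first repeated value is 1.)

169

407 = (1,9,7)_16 → 1² + 9² + 7² = 131
131 = (8,3)_16 → 8² + 3² = 73
73 = (4,9)_16 → 4² + 9² = 97
97 = (6,1)_16 → 6² + 1² = 37
37 = (2,5)_16 → 2² + 5² = 29
29 = (1,13)_16 → 1² + 13² = 170
170 = (10,10)_16 → 10² + 10² = 200
200 = (12,8)_16 → 12² + 8² = 208
208 = (13,0)_16 → 13² + 0² = 169
169 = (10,9)_16 → 10² + 9² = 181
181 = (11,5)_16 → 11² + 5² = 146
146 = (9,2)_16 → 9² + 2² = 85
85 = (5,5)_16 → 5² + 5² = 50
50 = (3,2)_16 → 3² + 2² = 13
13 = (13)_16 → 13² = 169  — 169 already appeared earlier.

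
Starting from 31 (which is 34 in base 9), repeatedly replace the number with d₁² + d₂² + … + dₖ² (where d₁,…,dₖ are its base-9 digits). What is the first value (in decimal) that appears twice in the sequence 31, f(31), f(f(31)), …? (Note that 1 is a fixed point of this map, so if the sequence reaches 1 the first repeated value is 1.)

31 = (3,4)_9 → 3² + 4² = 25
25 = (2,7)_9 → 2² + 7² = 53
53 = (5,8)_9 → 5² + 8² = 89
89 = (1,0,8)_9 → 1² + 0² + 8² = 65
65 = (7,2)_9 → 7² + 2² = 53  — 53 already appeared earlier.

53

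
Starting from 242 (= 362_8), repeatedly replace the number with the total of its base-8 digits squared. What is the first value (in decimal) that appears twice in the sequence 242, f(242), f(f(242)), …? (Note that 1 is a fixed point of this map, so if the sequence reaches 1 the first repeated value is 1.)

242 = (3,6,2)_8 → 3² + 6² + 2² = 9 + 36 + 4 = 49
49 = (6,1)_8 → 6² + 1² = 36 + 1 = 37
37 = (4,5)_8 → 4² + 5² = 16 + 25 = 41
41 = (5,1)_8 → 5² + 1² = 25 + 1 = 26
26 = (3,2)_8 → 3² + 2² = 9 + 4 = 13
13 = (1,5)_8 → 1² + 5² = 1 + 25 = 26  — 26 already appeared earlier.

26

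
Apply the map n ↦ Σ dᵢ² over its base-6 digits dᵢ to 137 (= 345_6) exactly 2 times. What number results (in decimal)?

137 = (3,4,5)_6 → 3² + 4² + 5² = 50
50 = (1,2,2)_6 → 1² + 2² + 2² = 9

9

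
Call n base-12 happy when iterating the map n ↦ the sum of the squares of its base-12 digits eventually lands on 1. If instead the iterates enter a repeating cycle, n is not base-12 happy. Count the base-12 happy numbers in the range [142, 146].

142: 142 → 221 → 62 → 29 → 29  (repeats 29)
143: 143 → 242 → 69 → 106 → 164 → 66 → 61 → 26 → 8 → 64 → 41 → 34 → 104 → 128 → 164  (repeats 164)
144: 144 → 1  (reaches 1)
145: 145 → 2 → 4 → 16 → 17 → 26 → 8 → 64 → 41 → 34 → 104 → 128 → 164 → 66 → 61 → 26  (repeats 26)
146: 146 → 5 → 25 → 5  (repeats 5)
base-12 happy: 144

1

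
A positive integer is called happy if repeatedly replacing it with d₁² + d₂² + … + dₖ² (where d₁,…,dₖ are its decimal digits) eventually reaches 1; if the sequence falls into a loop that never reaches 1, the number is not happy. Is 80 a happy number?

80 → 8² + 0² = 64
64 → 6² + 4² = 52
52 → 5² + 2² = 29
29 → 2² + 9² = 85
85 → 8² + 5² = 89
89 → 8² + 9² = 145
145 → 1² + 4² + 5² = 42
42 → 4² + 2² = 20
20 → 2² + 0² = 4
4 → 4² = 16
16 → 1² + 6² = 37
37 → 3² + 7² = 58
58 → 5² + 8² = 89  — 89 already seen; the sequence cycles without reaching 1.

not happy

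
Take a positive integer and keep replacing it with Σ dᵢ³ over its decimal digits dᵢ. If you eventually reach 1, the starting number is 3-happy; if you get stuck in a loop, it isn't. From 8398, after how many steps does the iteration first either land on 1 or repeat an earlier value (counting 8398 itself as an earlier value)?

8398 → 8³ + 3³ + 9³ + 8³ = 512 + 27 + 729 + 512 = 1780
1780 → 1³ + 7³ + 8³ + 0³ = 1 + 343 + 512 + 0 = 856
856 → 8³ + 5³ + 6³ = 512 + 125 + 216 = 853
853 → 8³ + 5³ + 3³ = 512 + 125 + 27 = 664
664 → 6³ + 6³ + 4³ = 216 + 216 + 64 = 496
496 → 4³ + 9³ + 6³ = 64 + 729 + 216 = 1009
1009 → 1³ + 0³ + 0³ + 9³ = 1 + 0 + 0 + 729 = 730
730 → 7³ + 3³ + 0³ = 343 + 27 + 0 = 370
370 → 3³ + 7³ + 0³ = 27 + 343 + 0 = 370  — 370 repeats.
That took 9 steps.

9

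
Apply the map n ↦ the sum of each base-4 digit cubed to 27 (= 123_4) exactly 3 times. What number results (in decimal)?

27 = (1,2,3)_4 → 1³ + 2³ + 3³ = 36
36 = (2,1,0)_4 → 2³ + 1³ + 0³ = 9
9 = (2,1)_4 → 2³ + 1³ = 9

9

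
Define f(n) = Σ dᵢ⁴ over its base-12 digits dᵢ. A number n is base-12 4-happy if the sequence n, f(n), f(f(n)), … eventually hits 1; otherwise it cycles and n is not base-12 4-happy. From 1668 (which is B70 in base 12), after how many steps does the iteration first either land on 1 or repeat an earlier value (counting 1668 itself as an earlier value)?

9

1668 = (11,7,0)_12 → 11⁴ + 7⁴ + 0⁴ = 14641 + 2401 + 0 = 17042
17042 = (9,10,4,2)_12 → 9⁴ + 10⁴ + 4⁴ + 2⁴ = 6561 + 10000 + 256 + 16 = 16833
16833 = (9,8,10,9)_12 → 9⁴ + 8⁴ + 10⁴ + 9⁴ = 6561 + 4096 + 10000 + 6561 = 27218
27218 = (1,3,9,0,2)_12 → 1⁴ + 3⁴ + 9⁴ + 0⁴ + 2⁴ = 1 + 81 + 6561 + 0 + 16 = 6659
6659 = (3,10,2,11)_12 → 3⁴ + 10⁴ + 2⁴ + 11⁴ = 81 + 10000 + 16 + 14641 = 24738
24738 = (1,2,3,9,6)_12 → 1⁴ + 2⁴ + 3⁴ + 9⁴ + 6⁴ = 1 + 16 + 81 + 6561 + 1296 = 7955
7955 = (4,7,2,11)_12 → 4⁴ + 7⁴ + 2⁴ + 11⁴ = 256 + 2401 + 16 + 14641 = 17314
17314 = (10,0,2,10)_12 → 10⁴ + 0⁴ + 2⁴ + 10⁴ = 10000 + 0 + 16 + 10000 = 20016
20016 = (11,7,0,0)_12 → 11⁴ + 7⁴ + 0⁴ + 0⁴ = 14641 + 2401 + 0 + 0 = 17042  — 17042 repeats.
That took 9 steps.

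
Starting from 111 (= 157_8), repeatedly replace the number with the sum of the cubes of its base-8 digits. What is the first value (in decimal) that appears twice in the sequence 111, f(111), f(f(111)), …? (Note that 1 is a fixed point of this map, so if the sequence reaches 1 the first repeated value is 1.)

111 = (1,5,7)_8 → 1³ + 5³ + 7³ = 469
469 = (7,2,5)_8 → 7³ + 2³ + 5³ = 476
476 = (7,3,4)_8 → 7³ + 3³ + 4³ = 434
434 = (6,6,2)_8 → 6³ + 6³ + 2³ = 440
440 = (6,7,0)_8 → 6³ + 7³ + 0³ = 559
559 = (1,0,5,7)_8 → 1³ + 0³ + 5³ + 7³ = 469  — 469 already appeared earlier.

469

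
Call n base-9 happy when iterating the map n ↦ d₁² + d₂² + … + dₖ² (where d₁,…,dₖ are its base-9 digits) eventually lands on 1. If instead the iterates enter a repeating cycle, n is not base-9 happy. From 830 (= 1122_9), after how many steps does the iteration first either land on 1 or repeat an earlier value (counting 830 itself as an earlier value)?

830 = (1,1,2,2)_9 → 1² + 1² + 2² + 2² = 1 + 1 + 4 + 4 = 10
10 = (1,1)_9 → 1² + 1² = 1 + 1 = 2
2 = (2)_9 → 2² = 4
4 = (4)_9 → 4² = 16
16 = (1,7)_9 → 1² + 7² = 1 + 49 = 50
50 = (5,5)_9 → 5² + 5² = 25 + 25 = 50  — 50 repeats.
That took 6 steps.

6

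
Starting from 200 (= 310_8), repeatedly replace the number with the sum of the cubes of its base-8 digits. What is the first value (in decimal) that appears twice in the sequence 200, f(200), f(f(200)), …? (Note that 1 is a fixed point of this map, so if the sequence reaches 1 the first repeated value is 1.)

200 = (3,1,0)_8 → 3³ + 1³ + 0³ = 27 + 1 + 0 = 28
28 = (3,4)_8 → 3³ + 4³ = 27 + 64 = 91
91 = (1,3,3)_8 → 1³ + 3³ + 3³ = 1 + 27 + 27 = 55
55 = (6,7)_8 → 6³ + 7³ = 216 + 343 = 559
559 = (1,0,5,7)_8 → 1³ + 0³ + 5³ + 7³ = 1 + 0 + 125 + 343 = 469
469 = (7,2,5)_8 → 7³ + 2³ + 5³ = 343 + 8 + 125 = 476
476 = (7,3,4)_8 → 7³ + 3³ + 4³ = 343 + 27 + 64 = 434
434 = (6,6,2)_8 → 6³ + 6³ + 2³ = 216 + 216 + 8 = 440
440 = (6,7,0)_8 → 6³ + 7³ + 0³ = 216 + 343 + 0 = 559  — 559 already appeared earlier.

559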